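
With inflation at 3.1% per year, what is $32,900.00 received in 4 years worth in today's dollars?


Formula: Real value = nominal / (1 + inflation)^years
Price level: (1 + 0.031)^4 = 1.129886
Real value = $32,900.00 / 1.129886 = $29,117.98

$29,117.98


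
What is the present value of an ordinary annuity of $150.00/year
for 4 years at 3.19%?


Formula: PV = PMT * (1 - (1+r)^(-n)) / r
Discount factor: (1 + 0.0319)^(-4) = 0.881961
Bracket: 1 - 0.881961 = 0.118039
PV = $150.00 * 0.118039 / 0.0319 = $555.04

$555.04


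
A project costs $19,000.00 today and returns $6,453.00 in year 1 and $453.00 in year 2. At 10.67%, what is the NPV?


Formula: NPV = C0 + C1/(1+r) + C2/(1+r)^2
Discount C1: $6,453.00 / (1 + 0.1067) = $5,830.85
Discount C2: $453.00 / (1 + 0.1067)^2 = $369.86
NPV = -$19,000.00 + $5,830.85 + $369.86 = -$12,799.29

-$12,799.29


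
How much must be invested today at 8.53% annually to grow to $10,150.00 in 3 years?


Formula: PV = FV / (1 + r)^n
Substituting: PV = $10,150.00 / (1 + 0.0853)^3
Discount factor: (1.0853)^3 = 1.278349
PV = $10,150.00 / 1.278349 = $7,939.93

$7,939.93


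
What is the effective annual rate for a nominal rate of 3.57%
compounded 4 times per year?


Formula: EAR = (1 + r/m)^m - 1
Period rate: r/m = 0.0357 / 4 = 0.008925
Compounding: (1 + 0.008925)^4 = 1.036181
EAR = 1.036181 - 1 = 0.036181

0.036181


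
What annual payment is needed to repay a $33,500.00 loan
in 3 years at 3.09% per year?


Formula: PMT = PV * r / (1 - (1+r)^(-n))
Denominator: 1 - (1 + 0.0309)^(-3) = 0.087253
Numerator: $33,500.00 * 0.0309 = 1035.15
PMT = 1035.15 / 0.087253 = $11,863.77

$11,863.77


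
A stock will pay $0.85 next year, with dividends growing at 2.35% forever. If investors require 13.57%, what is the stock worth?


Formula: P = D1 / (r - g)
Spread: r - g = 0.1357 - 0.0235 = 0.1122
Substituting: P = $0.85 / 0.1122
P = $7.58

$7.58


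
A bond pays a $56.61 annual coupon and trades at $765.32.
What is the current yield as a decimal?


Formula: Current yield = annual coupon / price
Substituting: CY = $56.61 / $765.32
CY = 0.073969

0.073969


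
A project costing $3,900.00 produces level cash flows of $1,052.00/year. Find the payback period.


Formula: Payback = investment / annual cash flow
Substituting: Payback = $3,900.00 / $1,052.00
Payback = 3.7072 years

3.7072 years


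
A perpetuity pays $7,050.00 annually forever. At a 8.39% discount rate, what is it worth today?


Formula: PV = C / r
Substituting: PV = $7,050.00 / 0.0839
PV = $84,028.61

$84,028.61


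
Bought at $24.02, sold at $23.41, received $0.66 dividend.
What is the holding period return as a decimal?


Formula: HPR = (P1 - P0 + D) / P0
Gain: $23.41 - $24.02 + $0.66 = $0.05
HPR = $0.05 / $24.02 = 0.0021

0.0021


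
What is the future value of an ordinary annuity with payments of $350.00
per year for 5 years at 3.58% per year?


Formula: FV = PMT * ((1+r)^n - 1) / r
Growth factor: (1 + 0.0358)^5 = 1.192283
Numerator: 1.192283 - 1 = 0.192283
FV = $350.00 * 0.192283 / 0.0358 = $1,879.87

$1,879.87


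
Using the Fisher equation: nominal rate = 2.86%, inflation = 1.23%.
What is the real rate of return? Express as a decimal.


Formula: (1 + r_real) = (1 + r_nom) / (1 + inflation)
Substituting: (1 + r_real) = 1.0286 / 1.0123
(1 + r_real) = 1.016102
r_real = 1.016102 - 1 = 0.016102

0.016102


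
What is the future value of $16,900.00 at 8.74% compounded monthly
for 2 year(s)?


Formula: FV = P * (1 + r/m)^(m*t)
Period rate: r/m = 0.0874 / 12 = 0.007283
Total periods: m*t = 12 * 2 = 24
Growth factor: (1 + 0.007283)^24 = 1.190254
FV = $16,900.00 * 1.190254 = $20,115.29

$20,115.29


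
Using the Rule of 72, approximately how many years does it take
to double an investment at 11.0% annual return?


Formula: Years ≈ 72 / r
Substituting: Years ≈ 72 / 11.0
Years ≈ 6.5

6.5 years


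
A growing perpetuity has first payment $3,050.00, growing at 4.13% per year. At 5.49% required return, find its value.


Formula: PV = C / (r - g)
Spread: r - g = 0.0549 - 0.0413 = 0.0136
Substituting: PV = $3,050.00 / 0.0136
PV = $224,264.71

$224,264.71


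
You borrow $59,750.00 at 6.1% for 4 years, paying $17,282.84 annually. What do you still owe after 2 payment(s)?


Formula: Balance = PV*(1+r)^k - PMT*((1+r)^k - 1)/r
Growth: (1 + 0.061)^2 = 1.125721
Accumulated factor: ((1+r)^k - 1)/r = 2.061
Balance = $59,750.00 * 1.125721 - $17,282.84 * 2.061
Balance = $31,641.90

$31,641.90


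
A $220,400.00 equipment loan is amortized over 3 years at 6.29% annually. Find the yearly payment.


Formula: PMT = PV * r / (1 - (1+r)^(-n))
Denominator: 1 - (1 + 0.0629)^(-3) = 0.167234
Numerator: $220,400.00 * 0.0629 = 13863.16
PMT = 13863.16 / 0.167234 = $82,896.58

$82,896.58


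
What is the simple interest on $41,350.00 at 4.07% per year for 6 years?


Formula: I = P * r * t
Substituting: I = $41,350.00 * 0.0407 * 6
Step: I = $41,350.00 * 0.2442
I = $10,097.67

$10,097.67


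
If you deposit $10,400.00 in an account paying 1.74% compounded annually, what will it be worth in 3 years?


Formula: FV = P * (1 + r)^n
Substituting: FV = $10,400.00 * (1 + 0.0174)^3
Growth factor: (1.0174)^3 = 1.053114
FV = $10,400.00 * 1.053114 = $10,952.38

$10,952.38


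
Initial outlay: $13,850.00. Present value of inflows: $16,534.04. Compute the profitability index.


Formula: PI = PV(cash flows) / initial investment
Substituting: PI = $16,534.04 / $13,850.00
PI = 1.1938

1.1938


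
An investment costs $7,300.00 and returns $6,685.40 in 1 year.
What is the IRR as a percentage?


Formula: IRR = C1/C0 - 1
Substituting: IRR = $6,685.40 / $7,300.00 - 1
Ratio: 0.915808 - 1 = -0.084192
IRR = -8.4192%

-8.4192%


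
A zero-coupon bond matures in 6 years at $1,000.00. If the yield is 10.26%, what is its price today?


Formula: Price = FV / (1 + r)^n
Substituting: Price = $1,000.00 / (1 + 0.1026)^6
Discount factor: (1.1026)^6 = 1.796834
Price = $1,000.00 / 1.796834 = $556.53

$556.53


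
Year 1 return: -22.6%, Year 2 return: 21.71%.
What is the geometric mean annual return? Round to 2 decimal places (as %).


Formula: Geometric mean = ((1+r1)*(1+r2))^(1/2) - 1
Product: (1 + -0.226) * (1 + 0.2171) = 0.774 * 1.2171 = 0.942035
Square root: 0.942035^0.5 = 0.970585
Geometric mean = 0.970585 - 1 = -0.029415
As percentage: -2.94%

-2.94%


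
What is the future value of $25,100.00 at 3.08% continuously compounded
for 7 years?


Formula: FV = P * e^(r*t)
Exponent: r*t = 0.0308 * 7 = 0.2156
e^(0.2156) = 1.240606
FV = $25,100.00 * 1.240606 = $31,139.21

$31,139.21


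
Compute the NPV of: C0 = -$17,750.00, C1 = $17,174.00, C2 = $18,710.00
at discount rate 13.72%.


Formula: NPV = C0 + C1/(1+r) + C2/(1+r)^2
Discount C1: $17,174.00 / (1 + 0.1372) = $15,102.00
Discount C2: $18,710.00 / (1 + 0.1372)^2 = $14,467.72
NPV = -$17,750.00 + $15,102.00 + $14,467.72 = $11,819.72

$11,819.72


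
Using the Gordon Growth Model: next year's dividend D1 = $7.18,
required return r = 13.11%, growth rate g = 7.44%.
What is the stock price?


Formula: P = D1 / (r - g)
Spread: r - g = 0.1311 - 0.0744 = 0.0567
Substituting: P = $7.18 / 0.0567
P = $126.63

$126.63


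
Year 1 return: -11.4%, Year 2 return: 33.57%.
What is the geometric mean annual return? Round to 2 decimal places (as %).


Formula: Geometric mean = ((1+r1)*(1+r2))^(1/2) - 1
Product: (1 + -0.114) * (1 + 0.3357) = 0.886 * 1.3357 = 1.18343
Square root: 1.18343^0.5 = 1.087856
Geometric mean = 1.087856 - 1 = 0.087856
As percentage: 8.79%

8.79%


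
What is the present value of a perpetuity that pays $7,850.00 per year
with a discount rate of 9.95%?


Formula: PV = C / r
Substituting: PV = $7,850.00 / 0.0995
PV = $78,894.47

$78,894.47


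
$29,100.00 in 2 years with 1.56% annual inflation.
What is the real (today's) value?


Formula: Real value = nominal / (1 + inflation)^years
Price level: (1 + 0.0156)^2 = 1.031443
Real value = $29,100.00 / 1.031443 = $28,212.89

$28,212.89


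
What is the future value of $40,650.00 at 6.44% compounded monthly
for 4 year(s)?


Formula: FV = P * (1 + r/m)^(m*t)
Period rate: r/m = 0.0644 / 12 = 0.005367
Total periods: m*t = 12 * 4 = 48
Growth factor: (1 + 0.005367)^48 = 1.29293
FV = $40,650.00 * 1.29293 = $52,557.62

$52,557.62


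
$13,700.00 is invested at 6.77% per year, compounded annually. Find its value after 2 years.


Formula: FV = P * (1 + r)^n
Substituting: FV = $13,700.00 * (1 + 0.0677)^2
Growth factor: (1.0677)^2 = 1.139983
FV = $13,700.00 * 1.139983 = $15,617.77

$15,617.77


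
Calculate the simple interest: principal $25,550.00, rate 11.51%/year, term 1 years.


Formula: I = P * r * t
Substituting: I = $25,550.00 * 0.1151 * 1
Step: I = $25,550.00 * 0.1151
I = $2,940.81

$2,940.81


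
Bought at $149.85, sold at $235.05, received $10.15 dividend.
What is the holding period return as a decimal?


Formula: HPR = (P1 - P0 + D) / P0
Gain: $235.05 - $149.85 + $10.15 = $95.35
HPR = $95.35 / $149.85 = 0.6363

0.6363


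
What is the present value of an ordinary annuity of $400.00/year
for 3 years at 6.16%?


Formula: PV = PMT * (1 - (1+r)^(-n)) / r
Discount factor: (1 + 0.0616)^(-3) = 0.835829
Bracket: 1 - 0.835829 = 0.164171
PV = $400.00 * 0.164171 / 0.0616 = $1,066.05

$1,066.05


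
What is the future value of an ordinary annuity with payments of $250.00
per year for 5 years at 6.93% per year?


Formula: FV = PMT * ((1+r)^n - 1) / r
Growth factor: (1 + 0.0693)^5 = 1.39797
Numerator: 1.39797 - 1 = 0.39797
FV = $250.00 * 0.39797 / 0.0693 = $1,435.68

$1,435.68


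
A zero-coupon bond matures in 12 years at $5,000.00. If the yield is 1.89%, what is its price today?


Formula: Price = FV / (1 + r)^n
Substituting: Price = $5,000.00 / (1 + 0.0189)^12
Discount factor: (1.0189)^12 = 1.251926
Price = $5,000.00 / 1.251926 = $3,993.85

$3,993.85


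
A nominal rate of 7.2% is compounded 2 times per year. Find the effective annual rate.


Formula: EAR = (1 + r/m)^m - 1
Period rate: r/m = 0.072 / 2 = 0.036
Compounding: (1 + 0.036)^2 = 1.073296
EAR = 1.073296 - 1 = 0.073296

0.073296


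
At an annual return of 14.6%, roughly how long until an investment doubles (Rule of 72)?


Formula: Years ≈ 72 / r
Substituting: Years ≈ 72 / 14.6
Years ≈ 4.9

4.9 years


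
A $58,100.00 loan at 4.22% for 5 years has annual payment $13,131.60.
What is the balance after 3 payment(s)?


Formula: Balance = PV*(1+r)^k - PMT*((1+r)^k - 1)/r
Growth: (1 + 0.0422)^3 = 1.132018
Accumulated factor: ((1+r)^k - 1)/r = 3.128381
Balance = $58,100.00 * 1.132018 - $13,131.60 * 3.128381
Balance = $24,689.58

$24,689.58


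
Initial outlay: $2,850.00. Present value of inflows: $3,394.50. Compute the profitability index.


Formula: PI = PV(cash flows) / initial investment
Substituting: PI = $3,394.50 / $2,850.00
PI = 1.1911

1.1911


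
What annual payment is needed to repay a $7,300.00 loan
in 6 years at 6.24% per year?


Formula: PMT = PV * r / (1 - (1+r)^(-n))
Denominator: 1 - (1 + 0.0624)^(-6) = 0.304541
Numerator: $7,300.00 * 0.0624 = 455.52
PMT = 455.52 / 0.304541 = $1,495.76

$1,495.76


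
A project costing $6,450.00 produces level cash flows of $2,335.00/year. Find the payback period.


Formula: Payback = investment / annual cash flow
Substituting: Payback = $6,450.00 / $2,335.00
Payback = 2.7623 years

2.7623 years


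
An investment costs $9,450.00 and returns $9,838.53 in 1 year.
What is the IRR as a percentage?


Formula: IRR = C1/C0 - 1
Substituting: IRR = $9,838.53 / $9,450.00 - 1
Ratio: 1.041114 - 1 = 0.041114
IRR = 4.1114%

4.1114%


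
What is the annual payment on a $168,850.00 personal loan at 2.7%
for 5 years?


Formula: PMT = PV * r / (1 - (1+r)^(-n))
Denominator: 1 - (1 + 0.027)^(-5) = 0.124718
Numerator: $168,850.00 * 0.027 = 4558.95
PMT = 4558.95 / 0.124718 = $36,553.94

$36,553.94


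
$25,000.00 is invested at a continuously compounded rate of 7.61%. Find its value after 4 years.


Formula: FV = P * e^(r*t)
Exponent: r*t = 0.0761 * 4 = 0.3044
e^(0.3044) = 1.355811
FV = $25,000.00 * 1.355811 = $33,895.28

$33,895.28


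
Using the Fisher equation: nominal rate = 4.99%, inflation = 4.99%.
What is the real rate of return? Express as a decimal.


Formula: (1 + r_real) = (1 + r_nom) / (1 + inflation)
Substituting: (1 + r_real) = 1.0499 / 1.0499
(1 + r_real) = 1.0
r_real = 1.0 - 1 = 0.0

0.0


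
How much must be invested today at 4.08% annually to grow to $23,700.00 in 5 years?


Formula: PV = FV / (1 + r)^n
Substituting: PV = $23,700.00 / (1 + 0.0408)^5
Discount factor: (1.0408)^5 = 1.22134
PV = $23,700.00 / 1.22134 = $19,404.92

$19,404.92


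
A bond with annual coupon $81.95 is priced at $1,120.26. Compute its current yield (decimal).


Formula: Current yield = annual coupon / price
Substituting: CY = $81.95 / $1,120.26
CY = 0.073153

0.073153


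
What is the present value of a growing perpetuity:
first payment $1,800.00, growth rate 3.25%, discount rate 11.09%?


Formula: PV = C / (r - g)
Spread: r - g = 0.1109 - 0.0325 = 0.0784
Substituting: PV = $1,800.00 / 0.0784
PV = $22,959.18

$22,959.18


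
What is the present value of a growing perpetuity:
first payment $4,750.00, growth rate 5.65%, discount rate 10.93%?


Formula: PV = C / (r - g)
Spread: r - g = 0.1093 - 0.0565 = 0.0528
Substituting: PV = $4,750.00 / 0.0528
PV = $89,962.12

$89,962.12


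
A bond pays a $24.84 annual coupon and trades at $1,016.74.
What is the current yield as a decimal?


Formula: Current yield = annual coupon / price
Substituting: CY = $24.84 / $1,016.74
CY = 0.024431

0.024431


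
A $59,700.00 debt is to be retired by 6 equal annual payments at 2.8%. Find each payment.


Formula: PMT = PV * r / (1 - (1+r)^(-n))
Denominator: 1 - (1 + 0.028)^(-6) = 0.152692
Numerator: $59,700.00 * 0.028 = 1671.6
PMT = 1671.6 / 0.152692 = $10,947.53

$10,947.53


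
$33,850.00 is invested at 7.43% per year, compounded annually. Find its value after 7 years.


Formula: FV = P * (1 + r)^n
Substituting: FV = $33,850.00 * (1 + 0.0743)^7
Growth factor: (1.0743)^7 = 1.651502
FV = $33,850.00 * 1.651502 = $55,903.33

$55,903.33


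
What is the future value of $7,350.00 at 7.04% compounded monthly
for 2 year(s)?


Formula: FV = P * (1 + r/m)^(m*t)
Period rate: r/m = 0.0704 / 12 = 0.005867
Total periods: m*t = 12 * 2 = 24
Growth factor: (1 + 0.005867)^24 = 1.150721
FV = $7,350.00 * 1.150721 = $8,457.80

$8,457.80


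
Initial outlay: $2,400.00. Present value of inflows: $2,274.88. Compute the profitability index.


Formula: PI = PV(cash flows) / initial investment
Substituting: PI = $2,274.88 / $2,400.00
PI = 0.9479

0.9479


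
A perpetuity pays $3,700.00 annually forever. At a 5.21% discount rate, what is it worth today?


Formula: PV = C / r
Substituting: PV = $3,700.00 / 0.0521
PV = $71,017.27

$71,017.27


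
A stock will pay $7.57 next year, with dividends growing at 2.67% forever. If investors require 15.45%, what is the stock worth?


Formula: P = D1 / (r - g)
Spread: r - g = 0.1545 - 0.0267 = 0.1278
Substituting: P = $7.57 / 0.1278
P = $59.23

$59.23


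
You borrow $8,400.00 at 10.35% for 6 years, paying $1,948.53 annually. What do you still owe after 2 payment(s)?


Formula: Balance = PV*(1+r)^k - PMT*((1+r)^k - 1)/r
Growth: (1 + 0.1035)^2 = 1.217712
Accumulated factor: ((1+r)^k - 1)/r = 2.1035
Balance = $8,400.00 * 1.217712 - $1,948.53 * 2.1035
Balance = $6,130.05

$6,130.05


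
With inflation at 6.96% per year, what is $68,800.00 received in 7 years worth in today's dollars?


Formula: Real value = nominal / (1 + inflation)^years
Price level: (1 + 0.0696)^7 = 1.601584
Real value = $68,800.00 / 1.601584 = $42,957.47

$42,957.47


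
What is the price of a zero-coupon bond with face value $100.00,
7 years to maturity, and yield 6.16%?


Formula: Price = FV / (1 + r)^n
Substituting: Price = $100.00 / (1 + 0.0616)^7
Discount factor: (1.0616)^7 = 1.51959
Price = $100.00 / 1.51959 = $65.81

$65.81


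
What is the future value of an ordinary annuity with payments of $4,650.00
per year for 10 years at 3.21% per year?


Formula: FV = PMT * ((1+r)^n - 1) / r
Growth factor: (1 + 0.0321)^10 = 1.371569
Numerator: 1.371569 - 1 = 0.371569
FV = $4,650.00 * 0.371569 / 0.0321 = $53,825.47

$53,825.47


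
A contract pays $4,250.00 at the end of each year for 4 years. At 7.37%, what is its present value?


Formula: PV = PMT * (1 - (1+r)^(-n)) / r
Discount factor: (1 + 0.0737)^(-4) = 0.752434
Bracket: 1 - 0.752434 = 0.247566
PV = $4,250.00 * 0.247566 / 0.0737 = $14,276.22

$14,276.22


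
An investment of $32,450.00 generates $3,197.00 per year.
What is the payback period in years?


Formula: Payback = investment / annual cash flow
Substituting: Payback = $32,450.00 / $3,197.00
Payback = 10.1501 years

10.1501 years


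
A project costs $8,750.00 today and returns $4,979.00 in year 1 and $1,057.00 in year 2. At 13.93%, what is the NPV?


Formula: NPV = C0 + C1/(1+r) + C2/(1+r)^2
Discount C1: $4,979.00 / (1 + 0.1393) = $4,370.23
Discount C2: $1,057.00 / (1 + 0.1393)^2 = $814.33
NPV = -$8,750.00 + $4,370.23 + $814.33 = -$3,565.45

-$3,565.45


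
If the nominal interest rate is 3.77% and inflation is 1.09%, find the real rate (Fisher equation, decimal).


Formula: (1 + r_real) = (1 + r_nom) / (1 + inflation)
Substituting: (1 + r_real) = 1.0377 / 1.0109
(1 + r_real) = 1.026511
r_real = 1.026511 - 1 = 0.026511

0.026511


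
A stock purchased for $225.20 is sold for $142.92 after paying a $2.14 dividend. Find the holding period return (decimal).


Formula: HPR = (P1 - P0 + D) / P0
Gain: $142.92 - $225.20 + $2.14 = -$80.14
HPR = -$80.14 / $225.20 = -0.3559

-0.3559


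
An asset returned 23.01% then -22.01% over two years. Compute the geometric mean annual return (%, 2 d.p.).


Formula: Geometric mean = ((1+r1)*(1+r2))^(1/2) - 1
Product: (1 + 0.2301) * (1 + -0.2201) = 1.2301 * 0.7799 = 0.959355
Square root: 0.959355^0.5 = 0.979467
Geometric mean = 0.979467 - 1 = -0.020533
As percentage: -2.05%

-2.05%


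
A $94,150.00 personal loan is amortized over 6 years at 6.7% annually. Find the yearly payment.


Formula: PMT = PV * r / (1 - (1+r)^(-n))
Denominator: 1 - (1 + 0.067)^(-6) = 0.322337
Numerator: $94,150.00 * 0.067 = 6308.05
PMT = 6308.05 / 0.322337 = $19,569.71

$19,569.71


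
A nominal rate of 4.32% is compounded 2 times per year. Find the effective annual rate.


Formula: EAR = (1 + r/m)^m - 1
Period rate: r/m = 0.0432 / 2 = 0.0216
Compounding: (1 + 0.0216)^2 = 1.043667
EAR = 1.043667 - 1 = 0.043667

0.043667


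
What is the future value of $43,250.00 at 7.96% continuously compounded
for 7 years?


Formula: FV = P * e^(r*t)
Exponent: r*t = 0.0796 * 7 = 0.5572
e^(0.5572) = 1.745777
FV = $43,250.00 * 1.745777 = $75,504.88

$75,504.88


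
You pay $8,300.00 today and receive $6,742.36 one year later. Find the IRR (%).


Formula: IRR = C1/C0 - 1
Substituting: IRR = $6,742.36 / $8,300.00 - 1
Ratio: 0.812333 - 1 = -0.187667
IRR = -18.7667%

-18.7667%


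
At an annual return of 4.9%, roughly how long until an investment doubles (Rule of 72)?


Formula: Years ≈ 72 / r
Substituting: Years ≈ 72 / 4.9
Years ≈ 14.7

14.7 years


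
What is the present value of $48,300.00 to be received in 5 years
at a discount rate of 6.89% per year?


Formula: PV = FV / (1 + r)^n
Substituting: PV = $48,300.00 / (1 + 0.0689)^5
Discount factor: (1.0689)^5 = 1.395357
PV = $48,300.00 / 1.395357 = $34,614.79

$34,614.79


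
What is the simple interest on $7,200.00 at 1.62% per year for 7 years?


Formula: I = P * r * t
Substituting: I = $7,200.00 * 0.0162 * 7
Step: I = $7,200.00 * 0.1134
I = $816.48

$816.48


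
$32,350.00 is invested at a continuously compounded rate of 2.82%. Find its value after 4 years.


Formula: FV = P * e^(r*t)
Exponent: r*t = 0.0282 * 4 = 0.1128
e^(0.1128) = 1.119408
FV = $32,350.00 * 1.119408 = $36,212.85

$36,212.85


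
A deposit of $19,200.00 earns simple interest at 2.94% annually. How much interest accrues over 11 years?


Formula: I = P * r * t
Substituting: I = $19,200.00 * 0.0294 * 11
Step: I = $19,200.00 * 0.3234
I = $6,209.28

$6,209.28


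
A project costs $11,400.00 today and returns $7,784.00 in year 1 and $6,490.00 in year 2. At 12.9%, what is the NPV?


Formula: NPV = C0 + C1/(1+r) + C2/(1+r)^2
Discount C1: $7,784.00 / (1 + 0.129) = $6,894.60
Discount C2: $6,490.00 / (1 + 0.129)^2 = $5,091.63
NPV = -$11,400.00 + $6,894.60 + $5,091.63 = $586.23

$586.23


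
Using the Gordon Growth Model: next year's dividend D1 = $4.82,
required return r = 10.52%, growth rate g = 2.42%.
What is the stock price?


Formula: P = D1 / (r - g)
Spread: r - g = 0.1052 - 0.0242 = 0.081
Substituting: P = $4.82 / 0.081
P = $59.51

$59.51


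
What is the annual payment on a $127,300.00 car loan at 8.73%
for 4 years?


Formula: PMT = PV * r / (1 - (1+r)^(-n))
Denominator: 1 - (1 + 0.0873)^(-4) = 0.284512
Numerator: $127,300.00 * 0.0873 = 11113.29
PMT = 11113.29 / 0.284512 = $39,060.90

$39,060.90


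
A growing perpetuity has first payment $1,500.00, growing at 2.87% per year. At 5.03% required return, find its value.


Formula: PV = C / (r - g)
Spread: r - g = 0.0503 - 0.0287 = 0.0216
Substituting: PV = $1,500.00 / 0.0216
PV = $69,444.44

$69,444.44


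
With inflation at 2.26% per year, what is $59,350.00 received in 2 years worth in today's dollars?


Formula: Real value = nominal / (1 + inflation)^years
Price level: (1 + 0.0226)^2 = 1.045711
Real value = $59,350.00 / 1.045711 = $56,755.66

$56,755.66


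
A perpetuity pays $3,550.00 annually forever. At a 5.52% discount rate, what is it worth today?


Formula: PV = C / r
Substituting: PV = $3,550.00 / 0.0552
PV = $64,311.59

$64,311.59


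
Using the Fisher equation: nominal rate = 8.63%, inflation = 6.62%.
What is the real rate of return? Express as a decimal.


Formula: (1 + r_real) = (1 + r_nom) / (1 + inflation)
Substituting: (1 + r_real) = 1.0863 / 1.0662
(1 + r_real) = 1.018852
r_real = 1.018852 - 1 = 0.018852

0.018852


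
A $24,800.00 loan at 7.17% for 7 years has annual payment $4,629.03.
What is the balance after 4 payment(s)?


Formula: Balance = PV*(1+r)^k - PMT*((1+r)^k - 1)/r
Growth: (1 + 0.0717)^4 = 1.319146
Accumulated factor: ((1+r)^k - 1)/r = 4.451132
Balance = $24,800.00 * 1.319146 - $4,629.03 * 4.451132
Balance = $12,110.40

$12,110.40


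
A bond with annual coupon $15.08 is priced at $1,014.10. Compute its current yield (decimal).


Formula: Current yield = annual coupon / price
Substituting: CY = $15.08 / $1,014.10
CY = 0.01487

0.01487


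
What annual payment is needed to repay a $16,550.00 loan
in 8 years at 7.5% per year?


Formula: PMT = PV * r / (1 - (1+r)^(-n))
Denominator: 1 - (1 + 0.075)^(-8) = 0.439298
Numerator: $16,550.00 * 0.075 = 1241.25
PMT = 1241.25 / 0.439298 = $2,825.53

$2,825.53


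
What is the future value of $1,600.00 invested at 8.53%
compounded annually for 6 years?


Formula: FV = P * (1 + r)^n
Substituting: FV = $1,600.00 * (1 + 0.0853)^6
Growth factor: (1.0853)^6 = 1.634176
FV = $1,600.00 * 1.634176 = $2,614.68

$2,614.68


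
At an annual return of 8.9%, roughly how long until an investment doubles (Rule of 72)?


Formula: Years ≈ 72 / r
Substituting: Years ≈ 72 / 8.9
Years ≈ 8.1

8.1 years


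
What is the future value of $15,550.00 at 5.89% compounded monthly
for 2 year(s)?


Formula: FV = P * (1 + r/m)^(m*t)
Period rate: r/m = 0.0589 / 12 = 0.004908
Total periods: m*t = 12 * 2 = 24
Growth factor: (1 + 0.004908)^24 = 1.124695
FV = $15,550.00 * 1.124695 = $17,489.01

$17,489.01


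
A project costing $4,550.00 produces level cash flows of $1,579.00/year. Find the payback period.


Formula: Payback = investment / annual cash flow
Substituting: Payback = $4,550.00 / $1,579.00
Payback = 2.8816 years

2.8816 years


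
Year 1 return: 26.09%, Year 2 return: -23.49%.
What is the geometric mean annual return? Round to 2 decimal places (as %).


Formula: Geometric mean = ((1+r1)*(1+r2))^(1/2) - 1
Product: (1 + 0.2609) * (1 + -0.2349) = 1.2609 * 0.7651 = 0.964715
Square root: 0.964715^0.5 = 0.982199
Geometric mean = 0.982199 - 1 = -0.017801
As percentage: -1.78%

-1.78%


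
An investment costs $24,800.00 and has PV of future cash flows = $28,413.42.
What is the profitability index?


Formula: PI = PV(cash flows) / initial investment
Substituting: PI = $28,413.42 / $24,800.00
PI = 1.1457

1.1457


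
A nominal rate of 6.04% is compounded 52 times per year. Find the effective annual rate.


Formula: EAR = (1 + r/m)^m - 1
Period rate: r/m = 0.0604 / 52 = 0.001162
Compounding: (1 + 0.001162)^52 = 1.062224
EAR = 1.062224 - 1 = 0.062224

0.062224


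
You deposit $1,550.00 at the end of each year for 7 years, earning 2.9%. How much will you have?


Formula: FV = PMT * ((1+r)^n - 1) / r
Growth factor: (1 + 0.029)^7 = 1.22154
Numerator: 1.22154 - 1 = 0.22154
FV = $1,550.00 * 0.22154 / 0.029 = $11,840.92

$11,840.92


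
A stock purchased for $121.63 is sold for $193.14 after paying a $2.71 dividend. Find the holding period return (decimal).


Formula: HPR = (P1 - P0 + D) / P0
Gain: $193.14 - $121.63 + $2.71 = $74.22
HPR = $74.22 / $121.63 = 0.6102

0.6102


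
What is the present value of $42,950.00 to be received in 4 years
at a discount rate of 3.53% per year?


Formula: PV = FV / (1 + r)^n
Substituting: PV = $42,950.00 / (1 + 0.0353)^4
Discount factor: (1.0353)^4 = 1.148854
PV = $42,950.00 / 1.148854 = $37,385.08

$37,385.08


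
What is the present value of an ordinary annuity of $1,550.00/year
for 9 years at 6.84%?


Formula: PV = PMT * (1 - (1+r)^(-n)) / r
Discount factor: (1 + 0.0684)^(-9) = 0.551309
Bracket: 1 - 0.551309 = 0.448691
PV = $1,550.00 * 0.448691 / 0.0684 = $10,167.71

$10,167.71


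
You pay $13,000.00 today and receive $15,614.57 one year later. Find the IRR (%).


Formula: IRR = C1/C0 - 1
Substituting: IRR = $15,614.57 / $13,000.00 - 1
Ratio: 1.201121 - 1 = 0.201121
IRR = 20.1121%

20.1121%


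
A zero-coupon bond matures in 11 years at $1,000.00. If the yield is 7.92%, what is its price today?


Formula: Price = FV / (1 + r)^n
Substituting: Price = $1,000.00 / (1 + 0.0792)^11
Discount factor: (1.0792)^11 = 2.312711
Price = $1,000.00 / 2.312711 = $432.39

$432.39


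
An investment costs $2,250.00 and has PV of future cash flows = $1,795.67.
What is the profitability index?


Formula: PI = PV(cash flows) / initial investment
Substituting: PI = $1,795.67 / $2,250.00
PI = 0.7981

0.7981


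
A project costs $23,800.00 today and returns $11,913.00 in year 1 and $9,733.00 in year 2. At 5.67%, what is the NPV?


Formula: NPV = C0 + C1/(1+r) + C2/(1+r)^2
Discount C1: $11,913.00 / (1 + 0.0567) = $11,273.78
Discount C2: $9,733.00 / (1 + 0.0567)^2 = $8,716.52
NPV = -$23,800.00 + $11,273.78 + $8,716.52 = -$3,809.70

-$3,809.70


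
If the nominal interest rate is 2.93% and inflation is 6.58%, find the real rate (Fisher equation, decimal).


Formula: (1 + r_real) = (1 + r_nom) / (1 + inflation)
Substituting: (1 + r_real) = 1.0293 / 1.0658
(1 + r_real) = 0.965753
r_real = 0.965753 - 1 = -0.034247

-0.034247


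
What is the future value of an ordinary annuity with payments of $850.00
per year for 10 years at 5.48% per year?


Formula: FV = PMT * ((1+r)^n - 1) / r
Growth factor: (1 + 0.0548)^10 = 1.704909
Numerator: 1.704909 - 1 = 0.704909
FV = $850.00 * 0.704909 / 0.0548 = $10,933.81

$10,933.81


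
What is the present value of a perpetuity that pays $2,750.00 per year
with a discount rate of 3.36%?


Formula: PV = C / r
Substituting: PV = $2,750.00 / 0.0336
PV = $81,845.24

$81,845.24


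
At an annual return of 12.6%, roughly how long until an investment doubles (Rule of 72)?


Formula: Years ≈ 72 / r
Substituting: Years ≈ 72 / 12.6
Years ≈ 5.7

5.7 years


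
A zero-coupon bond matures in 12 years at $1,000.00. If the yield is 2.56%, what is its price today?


Formula: Price = FV / (1 + r)^n
Substituting: Price = $1,000.00 / (1 + 0.0256)^12
Discount factor: (1.0256)^12 = 1.354366
Price = $1,000.00 / 1.354366 = $738.35

$738.35


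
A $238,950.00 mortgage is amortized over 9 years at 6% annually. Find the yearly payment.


Formula: PMT = PV * r / (1 - (1+r)^(-n))
Denominator: 1 - (1 + 0.06)^(-9) = 0.408102
Numerator: $238,950.00 * 0.06 = 14337.0
PMT = 14337.0 / 0.408102 = $35,130.96

$35,130.96


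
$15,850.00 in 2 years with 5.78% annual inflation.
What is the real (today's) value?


Formula: Real value = nominal / (1 + inflation)^years
Price level: (1 + 0.0578)^2 = 1.118941
Real value = $15,850.00 / 1.118941 = $14,165.18

$14,165.18


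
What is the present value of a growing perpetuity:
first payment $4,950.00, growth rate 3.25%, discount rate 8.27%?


Formula: PV = C / (r - g)
Spread: r - g = 0.0827 - 0.0325 = 0.0502
Substituting: PV = $4,950.00 / 0.0502
PV = $98,605.58

$98,605.58


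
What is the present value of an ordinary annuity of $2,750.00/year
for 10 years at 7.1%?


Formula: PV = PMT * (1 - (1+r)^(-n)) / r
Discount factor: (1 + 0.071)^(-10) = 0.503623
Bracket: 1 - 0.503623 = 0.496377
PV = $2,750.00 * 0.496377 / 0.071 = $19,225.88

$19,225.88


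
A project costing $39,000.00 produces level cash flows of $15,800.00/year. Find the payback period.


Formula: Payback = investment / annual cash flow
Substituting: Payback = $39,000.00 / $15,800.00
Payback = 2.4684 years

2.4684 years


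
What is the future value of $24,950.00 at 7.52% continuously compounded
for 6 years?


Formula: FV = P * e^(r*t)
Exponent: r*t = 0.0752 * 6 = 0.4512
e^(0.4512) = 1.570195
FV = $24,950.00 * 1.570195 = $39,176.37

$39,176.37


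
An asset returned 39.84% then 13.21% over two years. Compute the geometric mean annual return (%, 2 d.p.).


Formula: Geometric mean = ((1+r1)*(1+r2))^(1/2) - 1
Product: (1 + 0.3984) * (1 + 0.1321) = 1.3984 * 1.1321 = 1.583129
Square root: 1.583129^0.5 = 1.258224
Geometric mean = 1.258224 - 1 = 0.258224
As percentage: 25.82%

25.82%


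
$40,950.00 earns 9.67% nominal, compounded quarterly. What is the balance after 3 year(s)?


Formula: FV = P * (1 + r/m)^(m*t)
Period rate: r/m = 0.0967 / 4 = 0.024175
Total periods: m*t = 4 * 3 = 12
Growth factor: (1 + 0.024175)^12 = 1.331957
FV = $40,950.00 * 1.331957 = $54,543.62

$54,543.62


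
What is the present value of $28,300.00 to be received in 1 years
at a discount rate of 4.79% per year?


Formula: PV = FV / (1 + r)^n
Substituting: PV = $28,300.00 / (1 + 0.0479)^1
Discount factor: (1.0479)^1 = 1.0479
PV = $28,300.00 / 1.0479 = $27,006.39

$27,006.39


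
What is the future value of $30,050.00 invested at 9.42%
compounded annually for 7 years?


Formula: FV = P * (1 + r)^n
Substituting: FV = $30,050.00 * (1 + 0.0942)^7
Growth factor: (1.0942)^7 = 1.87792
FV = $30,050.00 * 1.87792 = $56,431.48

$56,431.48


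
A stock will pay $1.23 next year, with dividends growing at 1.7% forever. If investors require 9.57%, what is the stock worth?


Formula: P = D1 / (r - g)
Spread: r - g = 0.0957 - 0.017 = 0.0787
Substituting: P = $1.23 / 0.0787
P = $15.63

$15.63


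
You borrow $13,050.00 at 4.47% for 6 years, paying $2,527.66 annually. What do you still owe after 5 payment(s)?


Formula: Balance = PV*(1+r)^k - PMT*((1+r)^k - 1)/r
Growth: (1 + 0.0447)^5 = 1.244394
Accumulated factor: ((1+r)^k - 1)/r = 5.467431
Balance = $13,050.00 * 1.244394 - $2,527.66 * 5.467431
Balance = $2,419.54

$2,419.54


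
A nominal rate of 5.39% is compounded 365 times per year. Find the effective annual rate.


Formula: EAR = (1 + r/m)^m - 1
Period rate: r/m = 0.0539 / 365 = 0.000148
Compounding: (1 + 0.000148)^365 = 1.055375
EAR = 1.055375 - 1 = 0.055375

0.055375


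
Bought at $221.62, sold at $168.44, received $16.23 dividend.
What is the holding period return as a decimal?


Formula: HPR = (P1 - P0 + D) / P0
Gain: $168.44 - $221.62 + $16.23 = -$36.95
HPR = -$36.95 / $221.62 = -0.1667

-0.1667


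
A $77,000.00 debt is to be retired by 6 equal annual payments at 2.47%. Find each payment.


Formula: PMT = PV * r / (1 - (1+r)^(-n))
Denominator: 1 - (1 + 0.0247)^(-6) = 0.136187
Numerator: $77,000.00 * 0.0247 = 1901.9
PMT = 1901.9 / 0.136187 = $13,965.33

$13,965.33


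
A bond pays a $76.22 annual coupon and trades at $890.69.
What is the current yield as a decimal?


Formula: Current yield = annual coupon / price
Substituting: CY = $76.22 / $890.69
CY = 0.085574

0.085574


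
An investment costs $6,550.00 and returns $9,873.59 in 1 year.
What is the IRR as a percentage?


Formula: IRR = C1/C0 - 1
Substituting: IRR = $9,873.59 / $6,550.00 - 1
Ratio: 1.507418 - 1 = 0.507418
IRR = 50.7418%

50.7418%


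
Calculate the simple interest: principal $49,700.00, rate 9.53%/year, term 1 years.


Formula: I = P * r * t
Substituting: I = $49,700.00 * 0.0953 * 1
Step: I = $49,700.00 * 0.0953
I = $4,736.41

$4,736.41


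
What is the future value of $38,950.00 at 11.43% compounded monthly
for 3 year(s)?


Formula: FV = P * (1 + r/m)^(m*t)
Period rate: r/m = 0.1143 / 12 = 0.009525
Total periods: m*t = 12 * 3 = 36
Growth factor: (1 + 0.009525)^36 = 1.406743
FV = $38,950.00 * 1.406743 = $54,792.65

$54,792.65


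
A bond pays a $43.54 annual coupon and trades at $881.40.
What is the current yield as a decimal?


Formula: Current yield = annual coupon / price
Substituting: CY = $43.54 / $881.40
CY = 0.049399

0.049399


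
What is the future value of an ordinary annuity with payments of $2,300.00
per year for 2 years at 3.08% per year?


Formula: FV = PMT * ((1+r)^n - 1) / r
Growth factor: (1 + 0.0308)^2 = 1.062549
Numerator: 1.062549 - 1 = 0.062549
FV = $2,300.00 * 0.062549 / 0.0308 = $4,670.84

$4,670.84


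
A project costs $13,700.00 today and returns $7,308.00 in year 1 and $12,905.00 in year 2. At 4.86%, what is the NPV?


Formula: NPV = C0 + C1/(1+r) + C2/(1+r)^2
Discount C1: $7,308.00 / (1 + 0.0486) = $6,969.29
Discount C2: $12,905.00 / (1 + 0.0486)^2 = $11,736.49
NPV = -$13,700.00 + $6,969.29 + $11,736.49 = $5,005.78

$5,005.78


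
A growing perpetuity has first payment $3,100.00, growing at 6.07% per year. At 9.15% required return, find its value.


Formula: PV = C / (r - g)
Spread: r - g = 0.0915 - 0.0607 = 0.0308
Substituting: PV = $3,100.00 / 0.0308
PV = $100,649.35

$100,649.35


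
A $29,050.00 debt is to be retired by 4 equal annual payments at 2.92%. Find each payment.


Formula: PMT = PV * r / (1 - (1+r)^(-n))
Denominator: 1 - (1 + 0.0292)^(-4) = 0.108747
Numerator: $29,050.00 * 0.0292 = 848.26
PMT = 848.26 / 0.108747 = $7,800.29

$7,800.29


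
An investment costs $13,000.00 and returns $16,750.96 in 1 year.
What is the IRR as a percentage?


Formula: IRR = C1/C0 - 1
Substituting: IRR = $16,750.96 / $13,000.00 - 1
Ratio: 1.288535 - 1 = 0.288535
IRR = 28.8535%

28.8535%


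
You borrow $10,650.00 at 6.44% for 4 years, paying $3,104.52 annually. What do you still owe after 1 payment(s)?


Formula: Balance = PV*(1+r)^k - PMT*((1+r)^k - 1)/r
Growth: (1 + 0.0644)^1 = 1.0644
Accumulated factor: ((1+r)^k - 1)/r = 1.0
Balance = $10,650.00 * 1.0644 - $3,104.52 * 1.0
Balance = $8,231.34

$8,231.34


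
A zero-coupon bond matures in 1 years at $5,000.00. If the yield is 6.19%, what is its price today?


Formula: Price = FV / (1 + r)^n
Substituting: Price = $5,000.00 / (1 + 0.0619)^1
Discount factor: (1.0619)^1 = 1.0619
Price = $5,000.00 / 1.0619 = $4,708.54

$4,708.54


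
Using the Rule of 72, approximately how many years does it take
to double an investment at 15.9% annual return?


Formula: Years ≈ 72 / r
Substituting: Years ≈ 72 / 15.9
Years ≈ 4.5

4.5 years


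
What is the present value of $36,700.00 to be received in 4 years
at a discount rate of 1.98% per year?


Formula: PV = FV / (1 + r)^n
Substituting: PV = $36,700.00 / (1 + 0.0198)^4
Discount factor: (1.0198)^4 = 1.081583
PV = $36,700.00 / 1.081583 = $33,931.73

$33,931.73


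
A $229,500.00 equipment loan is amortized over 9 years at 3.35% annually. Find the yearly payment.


Formula: PMT = PV * r / (1 - (1+r)^(-n))
Denominator: 1 - (1 + 0.0335)^(-9) = 0.256629
Numerator: $229,500.00 * 0.0335 = 7688.25
PMT = 7688.25 / 0.256629 = $29,958.63

$29,958.63


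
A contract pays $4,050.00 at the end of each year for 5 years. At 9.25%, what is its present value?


Formula: PV = PMT * (1 - (1+r)^(-n)) / r
Discount factor: (1 + 0.0925)^(-5) = 0.642529
Bracket: 1 - 0.642529 = 0.357471
PV = $4,050.00 * 0.357471 / 0.0925 = $15,651.43

$15,651.43


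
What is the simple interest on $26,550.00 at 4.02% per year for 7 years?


Formula: I = P * r * t
Substituting: I = $26,550.00 * 0.0402 * 7
Step: I = $26,550.00 * 0.2814
I = $7,471.17

$7,471.17


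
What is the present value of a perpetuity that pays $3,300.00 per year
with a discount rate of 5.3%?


Formula: PV = C / r
Substituting: PV = $3,300.00 / 0.053
PV = $62,264.15

$62,264.15


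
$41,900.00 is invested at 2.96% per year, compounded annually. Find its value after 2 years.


Formula: FV = P * (1 + r)^n
Substituting: FV = $41,900.00 * (1 + 0.0296)^2
Growth factor: (1.0296)^2 = 1.060076
FV = $41,900.00 * 1.060076 = $44,417.19

$44,417.19


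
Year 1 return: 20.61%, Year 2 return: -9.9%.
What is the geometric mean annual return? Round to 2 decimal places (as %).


Formula: Geometric mean = ((1+r1)*(1+r2))^(1/2) - 1
Product: (1 + 0.2061) * (1 + -0.099) = 1.2061 * 0.901 = 1.086696
Square root: 1.086696^0.5 = 1.042447
Geometric mean = 1.042447 - 1 = 0.042447
As percentage: 4.24%

4.24%


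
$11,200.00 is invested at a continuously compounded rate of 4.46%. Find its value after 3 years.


Formula: FV = P * e^(r*t)
Exponent: r*t = 0.0446 * 3 = 0.1338
e^(0.1338) = 1.143164
FV = $11,200.00 * 1.143164 = $12,803.44

$12,803.44


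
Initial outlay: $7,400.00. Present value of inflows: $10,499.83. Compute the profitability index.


Formula: PI = PV(cash flows) / initial investment
Substituting: PI = $10,499.83 / $7,400.00
PI = 1.4189

1.4189


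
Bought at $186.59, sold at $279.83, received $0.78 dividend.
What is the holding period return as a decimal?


Formula: HPR = (P1 - P0 + D) / P0
Gain: $279.83 - $186.59 + $0.78 = $94.02
HPR = $94.02 / $186.59 = 0.5039

0.5039


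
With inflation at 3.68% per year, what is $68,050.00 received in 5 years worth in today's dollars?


Formula: Real value = nominal / (1 + inflation)^years
Price level: (1 + 0.0368)^5 = 1.19805
Real value = $68,050.00 / 1.19805 = $56,800.63

$56,800.63


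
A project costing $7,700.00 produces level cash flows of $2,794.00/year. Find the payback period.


Formula: Payback = investment / annual cash flow
Substituting: Payback = $7,700.00 / $2,794.00
Payback = 2.7559 years

2.7559 years


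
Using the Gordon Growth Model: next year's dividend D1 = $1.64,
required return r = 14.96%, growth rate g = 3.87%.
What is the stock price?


Formula: P = D1 / (r - g)
Spread: r - g = 0.1496 - 0.0387 = 0.1109
Substituting: P = $1.64 / 0.1109
P = $14.79

$14.79


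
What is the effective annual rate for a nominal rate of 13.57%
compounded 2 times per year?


Formula: EAR = (1 + r/m)^m - 1
Period rate: r/m = 0.1357 / 2 = 0.06785
Compounding: (1 + 0.06785)^2 = 1.140304
EAR = 1.140304 - 1 = 0.140304

0.140304


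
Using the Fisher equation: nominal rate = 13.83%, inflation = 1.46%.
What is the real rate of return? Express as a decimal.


Formula: (1 + r_real) = (1 + r_nom) / (1 + inflation)
Substituting: (1 + r_real) = 1.1383 / 1.0146
(1 + r_real) = 1.12192
r_real = 1.12192 - 1 = 0.12192

0.12192


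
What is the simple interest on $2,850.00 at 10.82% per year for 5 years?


Formula: I = P * r * t
Substituting: I = $2,850.00 * 0.1082 * 5
Step: I = $2,850.00 * 0.541
I = $1,541.85

$1,541.85
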